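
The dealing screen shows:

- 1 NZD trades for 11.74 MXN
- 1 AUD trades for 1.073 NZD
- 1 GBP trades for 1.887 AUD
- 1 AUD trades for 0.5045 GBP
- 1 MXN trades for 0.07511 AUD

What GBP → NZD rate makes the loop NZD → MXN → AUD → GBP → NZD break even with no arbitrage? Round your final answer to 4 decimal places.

Known legs of the cycle: 11.74 × 0.07511 × 0.5045 = 0.4448637613
For no arbitrage the full-cycle product must be 1, so the missing rate is 1 / 0.4448637613 ≈ 2.247879.

2.2479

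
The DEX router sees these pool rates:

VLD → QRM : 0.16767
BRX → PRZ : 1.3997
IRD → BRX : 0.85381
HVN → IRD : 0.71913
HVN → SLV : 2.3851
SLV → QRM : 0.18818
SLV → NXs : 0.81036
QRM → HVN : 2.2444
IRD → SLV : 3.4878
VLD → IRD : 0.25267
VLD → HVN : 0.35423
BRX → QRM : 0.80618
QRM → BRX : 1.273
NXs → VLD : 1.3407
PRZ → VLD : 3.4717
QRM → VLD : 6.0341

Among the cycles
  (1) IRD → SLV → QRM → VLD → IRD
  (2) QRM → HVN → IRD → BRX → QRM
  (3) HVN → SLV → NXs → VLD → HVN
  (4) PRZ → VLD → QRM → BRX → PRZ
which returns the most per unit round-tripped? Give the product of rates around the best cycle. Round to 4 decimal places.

1.1110

(1) 3.4878 × 0.18818 × 6.0341 × 0.25267 = 1.00067
(2) 2.2444 × 0.71913 × 0.85381 × 0.80618 = 1.11097
(3) 2.3851 × 0.81036 × 1.3407 × 0.35423 = 0.91791
(4) 3.4717 × 0.16767 × 1.273 × 1.3997 = 1.03720
Highest is cycle (2) at 1.1110 (>1, arbitrage).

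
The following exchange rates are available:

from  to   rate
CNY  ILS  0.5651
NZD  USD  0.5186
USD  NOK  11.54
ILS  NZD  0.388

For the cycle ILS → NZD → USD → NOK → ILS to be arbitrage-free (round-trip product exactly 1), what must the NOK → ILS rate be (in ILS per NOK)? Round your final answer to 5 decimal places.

Known legs of the cycle: 0.388 × 0.5186 × 11.54 = 2.322041872
For no arbitrage the full-cycle product must be 1, so the missing rate is 1 / 2.322041872 ≈ 0.4306555.

0.43066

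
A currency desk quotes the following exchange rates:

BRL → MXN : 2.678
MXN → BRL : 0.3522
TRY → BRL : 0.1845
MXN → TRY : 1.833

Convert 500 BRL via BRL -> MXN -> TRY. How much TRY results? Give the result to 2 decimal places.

500 BRL × 2.678 = 1339 MXN
1339 MXN × 1.833 = 2454.387 TRY

2454.39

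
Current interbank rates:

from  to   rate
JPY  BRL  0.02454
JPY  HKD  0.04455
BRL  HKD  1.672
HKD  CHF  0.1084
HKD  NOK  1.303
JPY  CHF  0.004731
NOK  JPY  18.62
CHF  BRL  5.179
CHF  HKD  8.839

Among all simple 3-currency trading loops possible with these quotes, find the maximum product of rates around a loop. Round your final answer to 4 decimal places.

NOK→JPY→HKD→NOK: 18.62 × 0.04455 × 1.303 = 1.08087
CHF→BRL→HKD→CHF: 5.179 × 1.672 × 0.1084 = 0.93867
Maximum is NOK→JPY→HKD→NOK at 1.0809; arbitrage exists.

1.0809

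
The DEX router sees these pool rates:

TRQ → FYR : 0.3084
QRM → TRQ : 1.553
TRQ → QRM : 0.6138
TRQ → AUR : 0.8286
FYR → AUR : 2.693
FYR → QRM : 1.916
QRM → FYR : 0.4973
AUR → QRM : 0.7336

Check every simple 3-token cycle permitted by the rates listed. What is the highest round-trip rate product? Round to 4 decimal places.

0.9825

QRM→FYR→AUR→QRM: 0.4973 × 2.693 × 0.7336 = 0.98246
TRQ→AUR→QRM→TRQ: 0.8286 × 0.7336 × 1.553 = 0.94401
TRQ→FYR→QRM→TRQ: 0.3084 × 1.916 × 1.553 = 0.91766
Maximum is QRM→FYR→AUR→QRM at 0.9825; no arbitrage — every cycle loses value.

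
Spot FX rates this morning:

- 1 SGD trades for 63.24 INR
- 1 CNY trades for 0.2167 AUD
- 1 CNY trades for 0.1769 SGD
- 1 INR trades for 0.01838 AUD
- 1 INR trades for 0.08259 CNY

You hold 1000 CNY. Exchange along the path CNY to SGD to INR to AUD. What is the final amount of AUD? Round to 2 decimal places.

1000 CNY × 0.1769 = 176.9 SGD
176.9 SGD × 63.24 = 11187.156 INR
11187.156 INR × 0.01838 = 205.61992728 AUD

205.62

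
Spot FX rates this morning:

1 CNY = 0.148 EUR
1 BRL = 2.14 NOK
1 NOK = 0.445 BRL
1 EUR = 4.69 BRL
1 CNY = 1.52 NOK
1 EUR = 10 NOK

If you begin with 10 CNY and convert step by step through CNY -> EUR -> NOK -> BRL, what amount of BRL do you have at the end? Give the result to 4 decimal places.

10 CNY × 0.148 = 1.48 EUR
1.48 EUR × 10 = 14.8 NOK
14.8 NOK × 0.445 = 6.586 BRL

6.5860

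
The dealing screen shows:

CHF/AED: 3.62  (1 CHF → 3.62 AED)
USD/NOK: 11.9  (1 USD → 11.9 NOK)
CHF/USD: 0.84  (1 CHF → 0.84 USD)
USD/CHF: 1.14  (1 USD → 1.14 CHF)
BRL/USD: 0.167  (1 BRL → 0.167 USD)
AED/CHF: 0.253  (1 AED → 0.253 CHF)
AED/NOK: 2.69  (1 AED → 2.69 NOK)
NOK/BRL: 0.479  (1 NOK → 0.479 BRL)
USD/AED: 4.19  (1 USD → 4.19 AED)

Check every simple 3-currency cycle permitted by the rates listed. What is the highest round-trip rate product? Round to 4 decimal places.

0.9519

BRL→USD→NOK→BRL: 0.167 × 11.9 × 0.479 = 0.95192
AED→CHF→USD→AED: 0.253 × 0.84 × 4.19 = 0.89046
Maximum is BRL→USD→NOK→BRL at 0.9519; no arbitrage — every cycle loses value.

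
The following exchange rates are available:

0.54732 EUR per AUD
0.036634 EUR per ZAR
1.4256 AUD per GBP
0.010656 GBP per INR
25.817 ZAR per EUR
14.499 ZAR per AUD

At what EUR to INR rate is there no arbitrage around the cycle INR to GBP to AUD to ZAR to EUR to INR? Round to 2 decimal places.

Known legs of the cycle: 0.010656 × 1.4256 × 14.499 × 0.036634 = 0.0080688991877784576
For no arbitrage the full-cycle product must be 1, so the missing rate is 1 / 0.0080688991877784576 ≈ 123.9326.

123.93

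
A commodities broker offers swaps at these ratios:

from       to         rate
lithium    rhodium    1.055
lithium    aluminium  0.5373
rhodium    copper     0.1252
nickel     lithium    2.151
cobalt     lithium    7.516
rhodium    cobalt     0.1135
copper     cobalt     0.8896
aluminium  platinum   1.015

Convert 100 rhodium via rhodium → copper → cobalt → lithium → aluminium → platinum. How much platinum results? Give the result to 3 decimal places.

100 rhodium × 0.1252 = 12.52 copper
12.52 copper × 0.8896 = 11.137792 cobalt
11.137792 cobalt × 7.516 = 83.711644672 lithium
83.711644672 lithium × 0.5373 = 44.9782666822656 aluminium
44.9782666822656 aluminium × 1.015 = 45.652940682499584 platinum

45.653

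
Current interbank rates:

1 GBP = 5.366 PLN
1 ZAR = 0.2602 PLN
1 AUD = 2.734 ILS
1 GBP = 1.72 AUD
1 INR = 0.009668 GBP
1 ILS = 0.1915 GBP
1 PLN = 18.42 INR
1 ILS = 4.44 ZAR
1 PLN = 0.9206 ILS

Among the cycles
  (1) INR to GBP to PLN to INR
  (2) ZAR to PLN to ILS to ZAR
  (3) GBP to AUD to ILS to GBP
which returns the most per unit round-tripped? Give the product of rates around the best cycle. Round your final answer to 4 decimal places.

1.0636

(1) 0.009668 × 5.366 × 18.42 = 0.95560
(2) 0.2602 × 0.9206 × 4.44 = 1.06356
(3) 1.72 × 2.734 × 0.1915 = 0.90052
Highest is cycle (2) at 1.0636 (>1, arbitrage).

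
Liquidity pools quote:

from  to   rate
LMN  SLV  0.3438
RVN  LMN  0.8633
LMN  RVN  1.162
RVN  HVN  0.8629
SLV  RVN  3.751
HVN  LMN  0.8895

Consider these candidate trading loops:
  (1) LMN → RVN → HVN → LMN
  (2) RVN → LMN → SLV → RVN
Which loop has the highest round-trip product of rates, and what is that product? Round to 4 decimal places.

1.1133

(1) 1.162 × 0.8629 × 0.8895 = 0.89189
(2) 0.8633 × 0.3438 × 3.751 = 1.11331
Highest is cycle (2) at 1.1133 (>1, arbitrage).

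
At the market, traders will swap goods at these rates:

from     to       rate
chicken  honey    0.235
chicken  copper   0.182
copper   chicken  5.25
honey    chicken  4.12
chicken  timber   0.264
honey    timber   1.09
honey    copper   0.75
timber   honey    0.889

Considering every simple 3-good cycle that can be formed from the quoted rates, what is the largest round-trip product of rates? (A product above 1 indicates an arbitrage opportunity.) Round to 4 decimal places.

chicken→timber→honey→chicken: 0.264 × 0.889 × 4.12 = 0.96695
chicken→honey→copper→chicken: 0.235 × 0.75 × 5.25 = 0.92531
Maximum is chicken→timber→honey→chicken at 0.9669; no arbitrage — every cycle loses value.

0.9669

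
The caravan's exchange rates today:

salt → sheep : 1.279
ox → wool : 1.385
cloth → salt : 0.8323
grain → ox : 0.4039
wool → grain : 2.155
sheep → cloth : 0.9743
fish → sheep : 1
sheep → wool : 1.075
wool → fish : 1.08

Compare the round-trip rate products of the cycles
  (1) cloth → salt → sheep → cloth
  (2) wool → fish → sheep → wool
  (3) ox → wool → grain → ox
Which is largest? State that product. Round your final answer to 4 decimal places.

1.2055

(1) 0.8323 × 1.279 × 0.9743 = 1.03715
(2) 1.08 × 1 × 1.075 = 1.16100
(3) 1.385 × 2.155 × 0.4039 = 1.20551
Highest is cycle (3) at 1.2055 (>1, arbitrage).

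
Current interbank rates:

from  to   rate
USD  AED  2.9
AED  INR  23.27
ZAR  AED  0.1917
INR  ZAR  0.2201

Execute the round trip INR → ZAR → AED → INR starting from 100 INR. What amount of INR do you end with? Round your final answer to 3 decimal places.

98.184

100 INR × 0.2201 = 22.01 ZAR
22.01 ZAR × 0.1917 = 4.219317 AED
4.219317 AED × 23.27 = 98.18350659 INR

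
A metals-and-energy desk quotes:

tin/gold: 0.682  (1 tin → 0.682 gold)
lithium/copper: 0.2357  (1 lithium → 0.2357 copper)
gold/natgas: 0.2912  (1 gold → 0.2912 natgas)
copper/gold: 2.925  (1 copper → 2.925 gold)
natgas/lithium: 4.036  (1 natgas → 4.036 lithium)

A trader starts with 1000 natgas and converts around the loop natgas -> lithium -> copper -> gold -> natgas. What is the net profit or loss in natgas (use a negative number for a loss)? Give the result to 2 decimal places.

1000 natgas × 4.036 = 4036 lithium
4036 lithium × 0.2357 = 951.2852 copper
951.2852 copper × 2.925 = 2782.50921 gold
2782.50921 gold × 0.2912 = 810.266681952 natgas
Net change: 810.266681952 − 1000 = -189.733318048 natgas

-189.73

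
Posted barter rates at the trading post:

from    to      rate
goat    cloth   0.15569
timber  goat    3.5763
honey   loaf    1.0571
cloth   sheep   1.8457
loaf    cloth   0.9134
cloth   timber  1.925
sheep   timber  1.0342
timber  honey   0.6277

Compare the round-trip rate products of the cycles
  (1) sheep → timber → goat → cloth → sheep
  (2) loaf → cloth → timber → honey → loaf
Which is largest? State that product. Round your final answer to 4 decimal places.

1.1667

(1) 1.0342 × 3.5763 × 0.15569 × 1.8457 = 1.06282
(2) 0.9134 × 1.925 × 0.6277 × 1.0571 = 1.16670
Highest is cycle (2) at 1.1667 (>1, arbitrage).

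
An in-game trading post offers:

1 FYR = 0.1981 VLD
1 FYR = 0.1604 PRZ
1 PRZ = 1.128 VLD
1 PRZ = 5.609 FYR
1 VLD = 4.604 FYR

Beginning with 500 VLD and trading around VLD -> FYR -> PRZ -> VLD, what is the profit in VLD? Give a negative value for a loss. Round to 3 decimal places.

500 VLD × 4.604 = 2302 FYR
2302 FYR × 0.1604 = 369.2408 PRZ
369.2408 PRZ × 1.128 = 416.5036224 VLD
Net change: 416.5036224 − 500 = -83.4963776 VLD

-83.496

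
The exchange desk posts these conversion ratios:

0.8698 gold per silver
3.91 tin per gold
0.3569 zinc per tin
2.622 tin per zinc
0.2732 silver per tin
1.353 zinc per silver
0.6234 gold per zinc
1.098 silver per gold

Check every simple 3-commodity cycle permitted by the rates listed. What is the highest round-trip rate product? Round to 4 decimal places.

tin→silver→zinc→tin: 0.2732 × 1.353 × 2.622 = 0.96920
tin→silver→gold→tin: 0.2732 × 0.8698 × 3.91 = 0.92913
zinc→gold→silver→zinc: 0.6234 × 1.098 × 1.353 = 0.92612
tin→zinc→gold→tin: 0.3569 × 0.6234 × 3.91 = 0.86994
Maximum is tin→silver→zinc→tin at 0.9692; no arbitrage — every cycle loses value.

0.9692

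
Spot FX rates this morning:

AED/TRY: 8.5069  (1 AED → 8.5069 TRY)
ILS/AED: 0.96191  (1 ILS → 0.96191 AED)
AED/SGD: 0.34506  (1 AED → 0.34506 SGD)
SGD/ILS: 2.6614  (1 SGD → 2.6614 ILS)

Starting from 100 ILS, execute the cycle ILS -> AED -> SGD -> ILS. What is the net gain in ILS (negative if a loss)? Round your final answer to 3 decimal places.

100 ILS × 0.96191 = 96.191 AED
96.191 AED × 0.34506 = 33.19166646 SGD
33.19166646 SGD × 2.6614 = 88.336301116644 ILS
Net change: 88.336301116644 − 100 = -11.663698883356 ILS

-11.664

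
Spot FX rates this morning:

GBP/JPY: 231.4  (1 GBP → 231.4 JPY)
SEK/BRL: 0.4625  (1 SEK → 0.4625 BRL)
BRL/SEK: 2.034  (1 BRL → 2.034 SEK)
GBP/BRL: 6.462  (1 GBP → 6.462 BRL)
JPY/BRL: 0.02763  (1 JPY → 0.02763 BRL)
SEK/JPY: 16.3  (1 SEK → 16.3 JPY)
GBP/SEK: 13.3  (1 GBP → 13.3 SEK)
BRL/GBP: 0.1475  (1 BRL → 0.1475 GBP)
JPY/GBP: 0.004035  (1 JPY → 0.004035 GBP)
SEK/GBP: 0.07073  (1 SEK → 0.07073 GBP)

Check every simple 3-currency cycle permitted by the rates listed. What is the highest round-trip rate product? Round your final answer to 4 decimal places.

BRL→GBP→JPY→BRL: 0.1475 × 231.4 × 0.02763 = 0.94305
BRL→SEK→GBP→BRL: 2.034 × 0.07073 × 6.462 = 0.92965
BRL→SEK→JPY→BRL: 2.034 × 16.3 × 0.02763 = 0.91605
BRL→GBP→SEK→BRL: 0.1475 × 13.3 × 0.4625 = 0.90731
GBP→SEK→JPY→GBP: 13.3 × 16.3 × 0.004035 = 0.87475
Maximum is BRL→GBP→JPY→BRL at 0.9431; no arbitrage — every cycle loses value.

0.9431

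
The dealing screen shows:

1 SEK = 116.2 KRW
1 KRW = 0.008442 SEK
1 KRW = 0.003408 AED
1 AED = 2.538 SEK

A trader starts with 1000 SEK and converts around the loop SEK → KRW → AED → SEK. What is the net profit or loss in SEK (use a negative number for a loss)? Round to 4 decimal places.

1000 SEK × 116.2 = 116200 KRW
116200 KRW × 0.003408 = 396.0096 AED
396.0096 AED × 2.538 = 1005.0723648 SEK
Net change: 1005.0723648 − 1000 = 5.0723648 SEK

5.0724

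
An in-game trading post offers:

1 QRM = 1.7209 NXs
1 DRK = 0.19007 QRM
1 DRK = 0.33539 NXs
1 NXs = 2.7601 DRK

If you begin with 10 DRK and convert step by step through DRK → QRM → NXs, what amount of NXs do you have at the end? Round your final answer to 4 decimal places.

10 DRK × 0.19007 = 1.9007 QRM
1.9007 QRM × 1.7209 = 3.27091463 NXs

3.2709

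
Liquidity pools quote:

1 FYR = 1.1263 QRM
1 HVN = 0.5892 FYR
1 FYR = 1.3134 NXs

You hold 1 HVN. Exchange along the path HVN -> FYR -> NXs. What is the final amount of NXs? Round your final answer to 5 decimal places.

0.77386

1 HVN × 0.5892 = 0.5892 FYR
0.5892 FYR × 1.3134 = 0.77385528 NXs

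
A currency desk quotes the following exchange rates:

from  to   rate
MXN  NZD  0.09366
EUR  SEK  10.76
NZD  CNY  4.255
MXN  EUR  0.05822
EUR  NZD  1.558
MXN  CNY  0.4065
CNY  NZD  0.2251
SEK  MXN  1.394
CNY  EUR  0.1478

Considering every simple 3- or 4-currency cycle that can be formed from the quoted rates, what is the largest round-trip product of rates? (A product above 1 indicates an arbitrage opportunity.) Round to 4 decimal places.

0.9798

CNY→EUR→NZD→CNY: 0.1478 × 1.558 × 4.255 = 0.97981
MXN→CNY→EUR→SEK→MXN: 0.4065 × 0.1478 × 10.76 × 1.394 = 0.90118
MXN→EUR→SEK→MXN: 0.05822 × 10.76 × 1.394 = 0.87327
Maximum is CNY→EUR→NZD→CNY at 0.9798; no arbitrage — every cycle loses value.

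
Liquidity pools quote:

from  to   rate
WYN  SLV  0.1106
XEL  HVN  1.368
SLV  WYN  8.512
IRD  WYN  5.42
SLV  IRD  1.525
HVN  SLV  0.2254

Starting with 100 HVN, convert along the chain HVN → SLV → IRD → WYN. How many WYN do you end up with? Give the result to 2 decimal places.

100 HVN × 0.2254 = 22.54 SLV
22.54 SLV × 1.525 = 34.3735 IRD
34.3735 IRD × 5.42 = 186.30437 WYN

186.30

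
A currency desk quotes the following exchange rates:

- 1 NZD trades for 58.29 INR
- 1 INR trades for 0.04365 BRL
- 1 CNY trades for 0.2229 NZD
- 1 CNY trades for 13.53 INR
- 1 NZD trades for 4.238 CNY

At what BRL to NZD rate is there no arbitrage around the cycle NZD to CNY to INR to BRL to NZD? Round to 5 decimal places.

Known legs of the cycle: 4.238 × 13.53 × 0.04365 = 2.502897111
For no arbitrage the full-cycle product must be 1, so the missing rate is 1 / 2.502897111 ≈ 0.3995370.

0.39954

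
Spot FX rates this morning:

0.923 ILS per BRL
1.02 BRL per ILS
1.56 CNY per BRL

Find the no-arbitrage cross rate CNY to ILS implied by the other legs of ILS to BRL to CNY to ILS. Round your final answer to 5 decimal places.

Known legs of the cycle: 1.02 × 1.56 = 1.5912
For no arbitrage the full-cycle product must be 1, so the missing rate is 1 / 1.5912 ≈ 0.6284565.

0.62846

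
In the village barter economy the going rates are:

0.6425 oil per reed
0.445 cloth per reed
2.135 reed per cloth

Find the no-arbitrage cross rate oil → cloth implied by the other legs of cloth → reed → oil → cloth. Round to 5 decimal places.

0.72900

Known legs of the cycle: 2.135 × 0.6425 = 1.3717375
For no arbitrage the full-cycle product must be 1, so the missing rate is 1 / 1.3717375 ≈ 0.7290025.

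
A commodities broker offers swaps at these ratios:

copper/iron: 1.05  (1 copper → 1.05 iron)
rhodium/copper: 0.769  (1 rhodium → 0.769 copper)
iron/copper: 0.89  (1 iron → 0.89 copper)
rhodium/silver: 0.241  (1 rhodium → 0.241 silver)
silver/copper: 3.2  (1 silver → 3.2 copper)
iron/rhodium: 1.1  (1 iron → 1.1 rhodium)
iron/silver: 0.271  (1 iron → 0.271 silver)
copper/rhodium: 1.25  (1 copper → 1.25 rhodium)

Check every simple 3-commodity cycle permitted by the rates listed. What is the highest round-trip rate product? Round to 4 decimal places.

copper→rhodium→silver→copper: 1.25 × 0.241 × 3.2 = 0.96400
iron→silver→copper→iron: 0.271 × 3.2 × 1.05 = 0.91056
iron→rhodium→copper→iron: 1.1 × 0.769 × 1.05 = 0.88820
Maximum is copper→rhodium→silver→copper at 0.9640; no arbitrage — every cycle loses value.

0.9640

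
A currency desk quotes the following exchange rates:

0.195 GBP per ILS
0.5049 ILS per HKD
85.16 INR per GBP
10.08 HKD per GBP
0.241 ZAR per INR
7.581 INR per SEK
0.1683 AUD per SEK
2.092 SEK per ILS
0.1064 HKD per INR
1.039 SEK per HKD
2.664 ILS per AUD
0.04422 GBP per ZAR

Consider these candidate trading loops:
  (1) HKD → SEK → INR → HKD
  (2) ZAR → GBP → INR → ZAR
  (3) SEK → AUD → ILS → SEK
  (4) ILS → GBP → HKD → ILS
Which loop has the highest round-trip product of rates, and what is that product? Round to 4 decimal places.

(1) 1.039 × 7.581 × 0.1064 = 0.83808
(2) 0.04422 × 85.16 × 0.241 = 0.90755
(3) 0.1683 × 2.664 × 2.092 = 0.93795
(4) 0.195 × 10.08 × 0.5049 = 0.99243
Highest is cycle (4) at 0.9924 (≤1, no arbitrage).

0.9924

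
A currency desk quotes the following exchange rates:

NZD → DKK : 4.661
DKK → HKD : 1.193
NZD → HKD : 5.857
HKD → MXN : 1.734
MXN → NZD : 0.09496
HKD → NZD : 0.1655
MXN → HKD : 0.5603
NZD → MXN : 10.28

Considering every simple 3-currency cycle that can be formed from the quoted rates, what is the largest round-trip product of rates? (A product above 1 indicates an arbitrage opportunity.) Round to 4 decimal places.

HKD→MXN→NZD→HKD: 1.734 × 0.09496 × 5.857 = 0.96442
HKD→NZD→MXN→HKD: 0.1655 × 10.28 × 0.5603 = 0.95326
HKD→NZD→DKK→HKD: 0.1655 × 4.661 × 1.193 = 0.92027
Maximum is HKD→MXN→NZD→HKD at 0.9644; no arbitrage — every cycle loses value.

0.9644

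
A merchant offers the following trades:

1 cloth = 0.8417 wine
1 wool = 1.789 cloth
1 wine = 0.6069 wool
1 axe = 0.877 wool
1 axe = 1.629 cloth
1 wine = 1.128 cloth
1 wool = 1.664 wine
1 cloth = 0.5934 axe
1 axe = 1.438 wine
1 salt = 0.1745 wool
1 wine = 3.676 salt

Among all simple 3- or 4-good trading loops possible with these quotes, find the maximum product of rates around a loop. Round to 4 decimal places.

1.0674

wool→wine→salt→wool: 1.664 × 3.676 × 0.1745 = 1.06739
wool→wine→cloth→axe→wool: 1.664 × 1.128 × 0.5934 × 0.877 = 0.97681
wool→cloth→wine→salt→wool: 1.789 × 0.8417 × 3.676 × 0.1745 = 0.96591
axe→wine→cloth→axe: 1.438 × 1.128 × 0.5934 = 0.96253
wool→cloth→axe→wool: 1.789 × 0.5934 × 0.877 = 0.93102
wool→cloth→axe→wine→wool: 1.789 × 0.5934 × 1.438 × 0.6069 = 0.92648
wool→cloth→wine→wool: 1.789 × 0.8417 × 0.6069 = 0.91387
Maximum is wool→wine→salt→wool at 1.0674; arbitrage exists.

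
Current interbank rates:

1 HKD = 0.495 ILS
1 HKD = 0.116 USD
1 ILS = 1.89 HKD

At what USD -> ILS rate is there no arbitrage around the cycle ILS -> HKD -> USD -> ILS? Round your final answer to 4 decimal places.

4.5612

Known legs of the cycle: 1.89 × 0.116 = 0.21924
For no arbitrage the full-cycle product must be 1, so the missing rate is 1 / 0.21924 ≈ 4.561211.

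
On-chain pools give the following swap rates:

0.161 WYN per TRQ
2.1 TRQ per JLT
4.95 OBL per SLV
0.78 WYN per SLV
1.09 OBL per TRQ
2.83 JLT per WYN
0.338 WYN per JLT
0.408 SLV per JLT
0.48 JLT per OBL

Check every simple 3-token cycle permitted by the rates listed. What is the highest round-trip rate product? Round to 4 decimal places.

1.0987

OBL→JLT→TRQ→OBL: 0.48 × 2.1 × 1.09 = 1.09872
OBL→JLT→SLV→OBL: 0.48 × 0.408 × 4.95 = 0.96941
TRQ→WYN→JLT→TRQ: 0.161 × 2.83 × 2.1 = 0.95682
WYN→JLT→SLV→WYN: 2.83 × 0.408 × 0.78 = 0.90062
Maximum is OBL→JLT→TRQ→OBL at 1.0987; arbitrage exists.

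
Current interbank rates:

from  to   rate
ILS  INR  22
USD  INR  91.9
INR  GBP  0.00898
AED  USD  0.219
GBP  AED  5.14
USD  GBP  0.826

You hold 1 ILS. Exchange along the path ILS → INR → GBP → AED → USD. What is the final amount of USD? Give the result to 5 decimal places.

0.22239

1 ILS × 22 = 22 INR
22 INR × 0.00898 = 0.19756 GBP
0.19756 GBP × 5.14 = 1.0154584 AED
1.0154584 AED × 0.219 = 0.2223853896 USD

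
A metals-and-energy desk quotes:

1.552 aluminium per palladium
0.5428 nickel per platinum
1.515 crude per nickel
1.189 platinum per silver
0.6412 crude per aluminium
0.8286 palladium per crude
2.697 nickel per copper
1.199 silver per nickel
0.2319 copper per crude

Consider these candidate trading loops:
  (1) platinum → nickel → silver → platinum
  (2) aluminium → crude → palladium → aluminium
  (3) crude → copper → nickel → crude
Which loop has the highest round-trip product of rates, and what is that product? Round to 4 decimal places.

(1) 0.5428 × 1.199 × 1.189 = 0.77382
(2) 0.6412 × 0.8286 × 1.552 = 0.82457
(3) 0.2319 × 2.697 × 1.515 = 0.94753
Highest is cycle (3) at 0.9475 (≤1, no arbitrage).

0.9475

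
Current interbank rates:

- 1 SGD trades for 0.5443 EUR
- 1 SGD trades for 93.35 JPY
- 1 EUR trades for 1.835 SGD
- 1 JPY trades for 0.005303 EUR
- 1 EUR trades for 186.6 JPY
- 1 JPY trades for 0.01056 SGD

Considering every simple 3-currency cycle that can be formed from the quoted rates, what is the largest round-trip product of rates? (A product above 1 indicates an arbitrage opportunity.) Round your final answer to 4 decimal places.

EUR→JPY→SGD→EUR: 186.6 × 0.01056 × 0.5443 = 1.07254
EUR→SGD→JPY→EUR: 1.835 × 93.35 × 0.005303 = 0.90839
Maximum is EUR→JPY→SGD→EUR at 1.0725; arbitrage exists.

1.0725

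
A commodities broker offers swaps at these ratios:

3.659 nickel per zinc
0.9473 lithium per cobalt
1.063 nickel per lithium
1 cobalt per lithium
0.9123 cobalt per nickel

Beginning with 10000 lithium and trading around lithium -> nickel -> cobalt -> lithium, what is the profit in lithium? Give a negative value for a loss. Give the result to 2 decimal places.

10000 lithium × 1.063 = 10630 nickel
10630 nickel × 0.9123 = 9697.749 cobalt
9697.749 cobalt × 0.9473 = 9186.6776277 lithium
Net change: 9186.6776277 − 10000 = -813.3223723 lithium

-813.32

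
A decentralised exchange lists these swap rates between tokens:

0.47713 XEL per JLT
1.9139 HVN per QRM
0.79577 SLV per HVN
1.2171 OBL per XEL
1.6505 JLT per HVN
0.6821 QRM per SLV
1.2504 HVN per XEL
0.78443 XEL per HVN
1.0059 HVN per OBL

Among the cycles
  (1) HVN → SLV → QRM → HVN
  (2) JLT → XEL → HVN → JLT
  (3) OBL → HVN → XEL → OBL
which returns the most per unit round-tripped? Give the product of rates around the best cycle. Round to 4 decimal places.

1.0389

(1) 0.79577 × 0.6821 × 1.9139 = 1.03885
(2) 0.47713 × 1.2504 × 1.6505 = 0.98469
(3) 1.0059 × 0.78443 × 1.2171 = 0.96036
Highest is cycle (1) at 1.0389 (>1, arbitrage).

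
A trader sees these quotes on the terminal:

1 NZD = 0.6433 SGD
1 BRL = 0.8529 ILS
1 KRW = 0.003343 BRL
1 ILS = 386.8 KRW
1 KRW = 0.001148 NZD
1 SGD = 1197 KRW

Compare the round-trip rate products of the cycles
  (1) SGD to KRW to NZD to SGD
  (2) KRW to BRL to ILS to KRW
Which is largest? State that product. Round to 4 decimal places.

(1) 1197 × 0.001148 × 0.6433 = 0.88399
(2) 0.003343 × 0.8529 × 386.8 = 1.10286
Highest is cycle (2) at 1.1029 (>1, arbitrage).

1.1029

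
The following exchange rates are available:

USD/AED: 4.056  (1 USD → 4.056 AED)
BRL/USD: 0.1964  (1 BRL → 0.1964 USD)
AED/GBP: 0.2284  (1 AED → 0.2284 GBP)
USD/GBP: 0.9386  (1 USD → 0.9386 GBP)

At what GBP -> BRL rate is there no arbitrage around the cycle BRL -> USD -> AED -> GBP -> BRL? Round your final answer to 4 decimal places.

5.4962

Known legs of the cycle: 0.1964 × 4.056 × 0.2284 = 0.18194307456
For no arbitrage the full-cycle product must be 1, so the missing rate is 1 / 0.18194307456 ≈ 5.496225.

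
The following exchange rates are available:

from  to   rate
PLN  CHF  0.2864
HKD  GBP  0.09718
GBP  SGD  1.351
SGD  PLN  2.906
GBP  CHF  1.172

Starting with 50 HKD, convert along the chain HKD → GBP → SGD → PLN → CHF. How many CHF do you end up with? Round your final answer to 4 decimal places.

5.4635

50 HKD × 0.09718 = 4.859 GBP
4.859 GBP × 1.351 = 6.564509 SGD
6.564509 SGD × 2.906 = 19.076463154 PLN
19.076463154 PLN × 0.2864 = 5.4634990473056 CHF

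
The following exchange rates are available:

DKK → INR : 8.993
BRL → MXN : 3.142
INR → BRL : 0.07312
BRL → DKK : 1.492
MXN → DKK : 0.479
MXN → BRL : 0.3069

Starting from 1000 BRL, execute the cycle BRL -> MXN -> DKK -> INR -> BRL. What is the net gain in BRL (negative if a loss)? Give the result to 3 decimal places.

1000 BRL × 3.142 = 3142 MXN
3142 MXN × 0.479 = 1505.018 DKK
1505.018 DKK × 8.993 = 13534.626874 INR
13534.626874 INR × 0.07312 = 989.65191702688 BRL
Net change: 989.65191702688 − 1000 = -10.34808297312 BRL

-10.348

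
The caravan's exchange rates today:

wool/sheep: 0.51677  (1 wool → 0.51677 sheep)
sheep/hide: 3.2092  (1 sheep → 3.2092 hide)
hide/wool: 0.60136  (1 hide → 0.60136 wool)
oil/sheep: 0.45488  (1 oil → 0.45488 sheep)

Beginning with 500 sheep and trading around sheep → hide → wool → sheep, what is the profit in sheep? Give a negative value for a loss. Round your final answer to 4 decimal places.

-1.3468

500 sheep × 3.2092 = 1604.6 hide
1604.6 hide × 0.60136 = 964.942256 wool
964.942256 wool × 0.51677 = 498.65320963312 sheep
Net change: 498.65320963312 − 500 = -1.34679036688 sheep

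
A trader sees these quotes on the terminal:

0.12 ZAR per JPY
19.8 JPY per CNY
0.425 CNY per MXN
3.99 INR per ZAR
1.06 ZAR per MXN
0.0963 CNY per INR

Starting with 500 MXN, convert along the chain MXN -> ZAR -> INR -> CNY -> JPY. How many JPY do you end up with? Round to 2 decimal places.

500 MXN × 1.06 = 530 ZAR
530 ZAR × 3.99 = 2114.7 INR
2114.7 INR × 0.0963 = 203.64561 CNY
203.64561 CNY × 19.8 = 4032.183078 JPY

4032.18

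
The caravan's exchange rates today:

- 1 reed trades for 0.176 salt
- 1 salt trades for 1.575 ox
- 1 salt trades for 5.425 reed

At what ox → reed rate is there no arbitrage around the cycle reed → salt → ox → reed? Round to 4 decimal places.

3.6075

Known legs of the cycle: 0.176 × 1.575 = 0.2772
For no arbitrage the full-cycle product must be 1, so the missing rate is 1 / 0.2772 ≈ 3.607504.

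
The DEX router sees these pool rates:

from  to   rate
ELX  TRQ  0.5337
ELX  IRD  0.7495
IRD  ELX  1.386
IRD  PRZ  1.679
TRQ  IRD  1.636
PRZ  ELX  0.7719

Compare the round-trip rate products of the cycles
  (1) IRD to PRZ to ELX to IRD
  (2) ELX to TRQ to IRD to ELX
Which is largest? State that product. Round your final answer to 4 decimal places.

(1) 1.679 × 0.7719 × 0.7495 = 0.97137
(2) 0.5337 × 1.636 × 1.386 = 1.21016
Highest is cycle (2) at 1.2102 (>1, arbitrage).

1.2102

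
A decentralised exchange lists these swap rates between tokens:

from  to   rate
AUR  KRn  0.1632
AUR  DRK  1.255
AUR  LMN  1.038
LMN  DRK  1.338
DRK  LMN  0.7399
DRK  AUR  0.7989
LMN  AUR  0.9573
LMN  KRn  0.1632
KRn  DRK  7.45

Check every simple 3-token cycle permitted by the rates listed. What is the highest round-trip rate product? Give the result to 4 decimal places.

DRK→AUR→LMN→DRK: 0.7989 × 1.038 × 1.338 = 1.10955
DRK→AUR→KRn→DRK: 0.7989 × 0.1632 × 7.45 = 0.97133
DRK→LMN→KRn→DRK: 0.7399 × 0.1632 × 7.45 = 0.89960
DRK→LMN→AUR→DRK: 0.7399 × 0.9573 × 1.255 = 0.88892
Maximum is DRK→AUR→LMN→DRK at 1.1095; arbitrage exists.

1.1095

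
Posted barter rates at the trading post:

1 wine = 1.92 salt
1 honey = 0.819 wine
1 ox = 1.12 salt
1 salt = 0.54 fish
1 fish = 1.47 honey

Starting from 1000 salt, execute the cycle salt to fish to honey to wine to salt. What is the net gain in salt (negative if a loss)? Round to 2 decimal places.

248.23

1000 salt × 0.54 = 540 fish
540 fish × 1.47 = 793.8 honey
793.8 honey × 0.819 = 650.1222 wine
650.1222 wine × 1.92 = 1248.234624 salt
Net change: 1248.234624 − 1000 = 248.234624 salt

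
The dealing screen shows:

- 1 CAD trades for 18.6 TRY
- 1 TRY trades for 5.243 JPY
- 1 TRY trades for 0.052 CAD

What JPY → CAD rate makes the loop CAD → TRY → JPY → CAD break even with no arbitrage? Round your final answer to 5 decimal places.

Known legs of the cycle: 18.6 × 5.243 = 97.5198
For no arbitrage the full-cycle product must be 1, so the missing rate is 1 / 97.5198 ≈ 0.0102543.

0.01025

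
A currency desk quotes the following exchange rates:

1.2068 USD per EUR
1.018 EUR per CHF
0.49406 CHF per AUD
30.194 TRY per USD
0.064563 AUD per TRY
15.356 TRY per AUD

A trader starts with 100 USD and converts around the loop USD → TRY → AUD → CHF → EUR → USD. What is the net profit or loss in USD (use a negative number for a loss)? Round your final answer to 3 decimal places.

100 USD × 30.194 = 3019.4 TRY
3019.4 TRY × 0.064563 = 194.9415222 AUD
194.9415222 AUD × 0.49406 = 96.312808458132 CHF
96.312808458132 CHF × 1.018 = 98.046439010378376 EUR
98.046439010378376 EUR × 1.2068 = 118.3224425977246241568 USD
Net change: 118.3224425977246241568 − 100 = 18.3224425977246241568 USD

18.322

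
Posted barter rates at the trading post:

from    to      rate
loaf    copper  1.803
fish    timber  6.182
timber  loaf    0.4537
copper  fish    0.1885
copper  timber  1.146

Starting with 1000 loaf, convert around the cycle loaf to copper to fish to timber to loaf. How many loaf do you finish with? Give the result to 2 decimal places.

1000 loaf × 1.803 = 1803 copper
1803 copper × 0.1885 = 339.8655 fish
339.8655 fish × 6.182 = 2101.048521 timber
2101.048521 timber × 0.4537 = 953.2457139777 loaf

953.25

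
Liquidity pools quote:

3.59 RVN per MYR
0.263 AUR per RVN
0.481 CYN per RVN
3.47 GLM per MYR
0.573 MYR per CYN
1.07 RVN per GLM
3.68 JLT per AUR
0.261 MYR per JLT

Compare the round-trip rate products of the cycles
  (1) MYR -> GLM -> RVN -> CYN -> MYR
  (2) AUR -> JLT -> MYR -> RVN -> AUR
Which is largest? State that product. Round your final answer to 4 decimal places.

1.0233

(1) 3.47 × 1.07 × 0.481 × 0.573 = 1.02332
(2) 3.68 × 0.261 × 3.59 × 0.263 = 0.90686
Highest is cycle (1) at 1.0233 (>1, arbitrage).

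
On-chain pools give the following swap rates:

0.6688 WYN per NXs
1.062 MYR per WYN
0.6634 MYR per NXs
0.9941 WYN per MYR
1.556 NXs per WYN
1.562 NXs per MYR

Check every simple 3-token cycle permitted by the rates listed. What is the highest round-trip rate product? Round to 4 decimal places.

WYN→MYR→NXs→WYN: 1.062 × 1.562 × 0.6688 = 1.10943
WYN→NXs→MYR→WYN: 1.556 × 0.6634 × 0.9941 = 1.02616
Maximum is WYN→MYR→NXs→WYN at 1.1094; arbitrage exists.

1.1094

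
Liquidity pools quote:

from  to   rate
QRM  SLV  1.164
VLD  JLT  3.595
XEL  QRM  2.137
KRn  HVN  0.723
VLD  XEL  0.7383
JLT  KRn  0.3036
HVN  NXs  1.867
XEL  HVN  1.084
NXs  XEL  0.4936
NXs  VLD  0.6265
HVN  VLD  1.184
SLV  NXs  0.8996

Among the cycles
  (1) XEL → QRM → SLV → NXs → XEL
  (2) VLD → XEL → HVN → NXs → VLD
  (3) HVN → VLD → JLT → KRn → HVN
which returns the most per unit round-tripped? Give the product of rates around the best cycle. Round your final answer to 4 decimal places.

(1) 2.137 × 1.164 × 0.8996 × 0.4936 = 1.10454
(2) 0.7383 × 1.084 × 1.867 × 0.6265 = 0.93611
(3) 1.184 × 3.595 × 0.3036 × 0.723 = 0.93431
Highest is cycle (1) at 1.1045 (>1, arbitrage).

1.1045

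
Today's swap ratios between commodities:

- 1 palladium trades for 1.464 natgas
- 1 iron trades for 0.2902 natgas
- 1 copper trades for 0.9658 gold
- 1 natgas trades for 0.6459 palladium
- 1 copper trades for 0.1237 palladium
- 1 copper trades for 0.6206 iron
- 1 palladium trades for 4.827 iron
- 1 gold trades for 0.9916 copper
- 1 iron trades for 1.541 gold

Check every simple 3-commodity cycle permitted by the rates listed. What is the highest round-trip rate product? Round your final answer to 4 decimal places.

gold→copper→iron→gold: 0.9916 × 0.6206 × 1.541 = 0.94831
iron→natgas→palladium→iron: 0.2902 × 0.6459 × 4.827 = 0.90477
Maximum is gold→copper→iron→gold at 0.9483; no arbitrage — every cycle loses value.

0.9483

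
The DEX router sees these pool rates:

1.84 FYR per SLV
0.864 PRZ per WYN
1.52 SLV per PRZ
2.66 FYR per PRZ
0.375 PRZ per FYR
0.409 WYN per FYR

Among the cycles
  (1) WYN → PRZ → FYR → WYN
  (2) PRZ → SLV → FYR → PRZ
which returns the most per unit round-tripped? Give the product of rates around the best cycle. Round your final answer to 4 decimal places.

(1) 0.864 × 2.66 × 0.409 = 0.93998
(2) 1.52 × 1.84 × 0.375 = 1.04880
Highest is cycle (2) at 1.0488 (>1, arbitrage).

1.0488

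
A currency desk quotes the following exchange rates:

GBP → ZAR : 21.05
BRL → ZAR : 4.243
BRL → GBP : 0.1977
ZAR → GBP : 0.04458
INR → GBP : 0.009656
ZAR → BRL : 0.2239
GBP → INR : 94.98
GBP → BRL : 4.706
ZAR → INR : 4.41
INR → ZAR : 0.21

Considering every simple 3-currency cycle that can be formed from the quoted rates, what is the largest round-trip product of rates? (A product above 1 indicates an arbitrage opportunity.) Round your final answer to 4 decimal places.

0.9318

BRL→GBP→ZAR→BRL: 0.1977 × 21.05 × 0.2239 = 0.93178
INR→GBP→ZAR→INR: 0.009656 × 21.05 × 4.41 = 0.89637
BRL→ZAR→GBP→BRL: 4.243 × 0.04458 × 4.706 = 0.89015
INR→ZAR→GBP→INR: 0.21 × 0.04458 × 94.98 = 0.88918
Maximum is BRL→GBP→ZAR→BRL at 0.9318; no arbitrage — every cycle loses value.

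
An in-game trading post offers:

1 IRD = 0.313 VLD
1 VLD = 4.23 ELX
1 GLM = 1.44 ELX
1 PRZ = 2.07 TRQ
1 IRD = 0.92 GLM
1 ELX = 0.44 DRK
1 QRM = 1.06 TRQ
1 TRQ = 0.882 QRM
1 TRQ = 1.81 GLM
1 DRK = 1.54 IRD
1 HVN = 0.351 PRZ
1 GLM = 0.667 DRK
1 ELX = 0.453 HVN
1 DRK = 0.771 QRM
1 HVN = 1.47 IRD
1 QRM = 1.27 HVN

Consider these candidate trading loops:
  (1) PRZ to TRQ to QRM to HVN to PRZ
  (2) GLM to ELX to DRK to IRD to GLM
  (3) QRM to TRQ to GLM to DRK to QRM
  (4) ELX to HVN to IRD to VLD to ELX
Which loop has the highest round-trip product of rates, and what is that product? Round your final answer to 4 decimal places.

0.9867

(1) 2.07 × 0.882 × 1.27 × 0.351 = 0.81386
(2) 1.44 × 0.44 × 1.54 × 0.92 = 0.89768
(3) 1.06 × 1.81 × 0.667 × 0.771 = 0.98665
(4) 0.453 × 1.47 × 0.313 × 4.23 = 0.88166
Highest is cycle (3) at 0.9867 (≤1, no arbitrage).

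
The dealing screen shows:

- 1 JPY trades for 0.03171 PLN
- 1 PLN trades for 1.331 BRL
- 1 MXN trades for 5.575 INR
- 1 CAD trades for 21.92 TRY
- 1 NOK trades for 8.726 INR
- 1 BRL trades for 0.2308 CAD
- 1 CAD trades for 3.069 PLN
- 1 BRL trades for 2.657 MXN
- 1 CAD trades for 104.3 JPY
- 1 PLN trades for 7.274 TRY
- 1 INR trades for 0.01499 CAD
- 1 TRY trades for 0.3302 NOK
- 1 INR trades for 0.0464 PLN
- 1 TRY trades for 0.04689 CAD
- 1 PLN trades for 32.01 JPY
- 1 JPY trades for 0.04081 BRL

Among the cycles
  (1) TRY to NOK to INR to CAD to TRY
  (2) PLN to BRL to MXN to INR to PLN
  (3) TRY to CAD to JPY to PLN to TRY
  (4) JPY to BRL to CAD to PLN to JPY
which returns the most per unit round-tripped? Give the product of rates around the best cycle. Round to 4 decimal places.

(1) 0.3302 × 8.726 × 0.01499 × 21.92 = 0.94675
(2) 1.331 × 2.657 × 5.575 × 0.0464 = 0.91481
(3) 0.04689 × 104.3 × 0.03171 × 7.274 = 1.12806
(4) 0.04081 × 0.2308 × 3.069 × 32.01 = 0.92531
Highest is cycle (3) at 1.1281 (>1, arbitrage).

1.1281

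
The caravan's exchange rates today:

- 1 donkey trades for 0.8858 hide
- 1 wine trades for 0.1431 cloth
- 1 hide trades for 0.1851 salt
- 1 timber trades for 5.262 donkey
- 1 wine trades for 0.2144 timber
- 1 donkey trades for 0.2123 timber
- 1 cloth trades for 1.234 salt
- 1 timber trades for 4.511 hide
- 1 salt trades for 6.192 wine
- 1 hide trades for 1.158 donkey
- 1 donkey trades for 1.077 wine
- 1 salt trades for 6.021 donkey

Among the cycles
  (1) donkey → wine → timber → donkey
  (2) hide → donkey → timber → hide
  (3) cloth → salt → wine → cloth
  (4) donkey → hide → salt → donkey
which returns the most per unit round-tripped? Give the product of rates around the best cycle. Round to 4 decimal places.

1.2150

(1) 1.077 × 0.2144 × 5.262 = 1.21504
(2) 1.158 × 0.2123 × 4.511 = 1.10900
(3) 1.234 × 6.192 × 0.1431 = 1.09342
(4) 0.8858 × 0.1851 × 6.021 = 0.98721
Highest is cycle (1) at 1.2150 (>1, arbitrage).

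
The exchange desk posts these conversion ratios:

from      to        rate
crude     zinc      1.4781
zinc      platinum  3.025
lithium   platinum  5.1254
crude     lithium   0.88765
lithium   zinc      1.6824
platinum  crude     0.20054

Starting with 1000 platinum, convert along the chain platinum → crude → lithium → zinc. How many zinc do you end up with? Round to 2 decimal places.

299.48

1000 platinum × 0.20054 = 200.54 crude
200.54 crude × 0.88765 = 178.009331 lithium
178.009331 lithium × 1.6824 = 299.4828984744 zinc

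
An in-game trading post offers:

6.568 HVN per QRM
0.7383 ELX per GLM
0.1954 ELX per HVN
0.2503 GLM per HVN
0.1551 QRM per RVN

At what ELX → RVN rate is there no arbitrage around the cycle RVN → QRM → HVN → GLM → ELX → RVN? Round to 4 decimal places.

Known legs of the cycle: 0.1551 × 6.568 × 0.2503 × 0.7383 = 0.188251593014232
For no arbitrage the full-cycle product must be 1, so the missing rate is 1 / 0.188251593014232 ≈ 5.312040.

5.3120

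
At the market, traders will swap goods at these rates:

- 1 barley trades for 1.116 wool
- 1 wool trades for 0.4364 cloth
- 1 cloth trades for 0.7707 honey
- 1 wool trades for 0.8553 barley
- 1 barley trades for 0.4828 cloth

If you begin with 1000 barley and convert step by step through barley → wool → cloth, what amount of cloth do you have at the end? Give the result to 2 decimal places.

1000 barley × 1.116 = 1116 wool
1116 wool × 0.4364 = 487.0224 cloth

487.02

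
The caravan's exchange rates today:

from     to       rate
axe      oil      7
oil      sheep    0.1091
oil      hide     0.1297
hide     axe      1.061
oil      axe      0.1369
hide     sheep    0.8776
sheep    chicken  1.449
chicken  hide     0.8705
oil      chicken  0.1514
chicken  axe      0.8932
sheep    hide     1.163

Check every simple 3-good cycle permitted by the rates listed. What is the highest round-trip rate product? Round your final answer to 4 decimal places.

sheep→chicken→hide→sheep: 1.449 × 0.8705 × 0.8776 = 1.10696
axe→oil→hide→axe: 7 × 0.1297 × 1.061 = 0.96328
axe→oil→chicken→axe: 7 × 0.1514 × 0.8932 = 0.94661
Maximum is sheep→chicken→hide→sheep at 1.1070; arbitrage exists.

1.1070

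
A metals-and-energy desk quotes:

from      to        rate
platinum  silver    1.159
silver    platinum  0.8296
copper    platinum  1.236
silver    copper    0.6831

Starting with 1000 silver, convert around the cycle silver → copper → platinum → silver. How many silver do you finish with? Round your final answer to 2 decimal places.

1000 silver × 0.6831 = 683.1 copper
683.1 copper × 1.236 = 844.3116 platinum
844.3116 platinum × 1.159 = 978.5571444 silver

978.56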